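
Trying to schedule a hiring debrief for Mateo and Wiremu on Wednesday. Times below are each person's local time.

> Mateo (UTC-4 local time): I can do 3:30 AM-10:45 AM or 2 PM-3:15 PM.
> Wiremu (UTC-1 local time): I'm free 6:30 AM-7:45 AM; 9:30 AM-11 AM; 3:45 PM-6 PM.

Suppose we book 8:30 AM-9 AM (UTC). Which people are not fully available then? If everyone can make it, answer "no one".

Mateo in UTC: 07:30-14:45, 18:00-19:15 (add 4h to convert from UTC-4).
Wiremu in UTC: 07:30-08:45, 10:30-12:00, 16:45-19:00 (add 1h to convert from UTC-1).
Mateo: free for 08:30-09:00. Wiremu: not fully free for 08:30-09:00.

Wiremu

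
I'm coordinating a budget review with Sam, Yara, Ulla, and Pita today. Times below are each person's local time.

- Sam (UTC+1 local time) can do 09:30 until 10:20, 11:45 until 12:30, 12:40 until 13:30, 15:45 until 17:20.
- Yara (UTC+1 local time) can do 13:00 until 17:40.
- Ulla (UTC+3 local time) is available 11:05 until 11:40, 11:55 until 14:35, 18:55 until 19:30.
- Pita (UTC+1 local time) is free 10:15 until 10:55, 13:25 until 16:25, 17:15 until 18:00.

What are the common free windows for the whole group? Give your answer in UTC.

Sam in UTC: 08:30-09:20, 10:45-11:30, 11:40-12:30, 14:45-16:20 (subtract 1h to convert from UTC+1).
Yara in UTC: 12:00-16:40 (subtract 1h to convert from UTC+1).
Ulla in UTC: 08:05-08:40, 08:55-11:35, 15:55-16:30 (subtract 3h to convert from UTC+3).
Pita in UTC: 09:15-09:55, 12:25-15:25, 16:15-17:00 (subtract 1h to convert from UTC+1).
Sam ∩ Yara: 12:00-12:30, 14:45-16:20.
Sam ∩ Yara ∩ Ulla: 15:55-16:20.
Sam ∩ Yara ∩ Ulla ∩ Pita: 16:15-16:20.
So the common availability across everyone is 16:15-16:20.

16:15-16:20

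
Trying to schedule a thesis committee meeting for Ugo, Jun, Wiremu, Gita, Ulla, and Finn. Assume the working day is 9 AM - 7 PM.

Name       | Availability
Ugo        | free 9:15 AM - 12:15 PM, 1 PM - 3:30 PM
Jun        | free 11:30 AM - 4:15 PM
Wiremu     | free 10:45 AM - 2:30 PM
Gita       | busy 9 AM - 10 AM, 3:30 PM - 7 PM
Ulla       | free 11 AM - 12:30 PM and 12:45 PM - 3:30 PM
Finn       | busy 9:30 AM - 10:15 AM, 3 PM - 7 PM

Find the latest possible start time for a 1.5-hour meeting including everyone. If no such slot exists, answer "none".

13:00

Ugo free: 09:15-12:15, 13:00-15:30.
Jun free: 11:30-16:15.
Wiremu free: 10:45-14:30.
Gita free: 10:00-15:30 (invert busy blocks within the working day).
Ulla free: 11:00-12:30, 12:45-15:30.
Finn free: 09:00-09:30, 10:15-15:00 (invert busy blocks within the working day).
Ugo ∩ Jun: 11:30-12:15, 13:00-15:30.
Ugo ∩ Jun ∩ Wiremu: 11:30-12:15, 13:00-14:30.
Ugo ∩ Jun ∩ Wiremu ∩ Gita: 11:30-12:15, 13:00-14:30.
Ugo ∩ Jun ∩ Wiremu ∩ Gita ∩ Ulla: 11:30-12:15, 13:00-14:30.
Ugo ∩ Jun ∩ Wiremu ∩ Gita ∩ Ulla ∩ Finn: 11:30-12:15, 13:00-14:30.
So the common availability across everyone is 11:30-12:15, 13:00-14:30.
The last common window of at least 90 minutes is 13:00-14:30; a 90-minute meeting can start as late as 13:00 and still end by 14:30.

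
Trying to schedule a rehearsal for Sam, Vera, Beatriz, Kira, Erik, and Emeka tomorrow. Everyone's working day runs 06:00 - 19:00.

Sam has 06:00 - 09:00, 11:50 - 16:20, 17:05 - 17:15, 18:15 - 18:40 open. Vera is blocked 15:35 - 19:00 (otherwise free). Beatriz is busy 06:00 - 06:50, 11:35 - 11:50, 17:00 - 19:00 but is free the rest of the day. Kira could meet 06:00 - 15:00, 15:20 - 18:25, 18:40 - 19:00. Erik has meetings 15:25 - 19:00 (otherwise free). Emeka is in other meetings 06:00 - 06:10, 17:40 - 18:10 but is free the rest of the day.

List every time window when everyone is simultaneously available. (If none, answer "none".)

Sam free: 06:00-09:00, 11:50-16:20, 17:05-17:15, 18:15-18:40.
Vera free: 06:00-15:35 (invert busy blocks within the working day).
Beatriz free: 06:50-11:35, 11:50-17:00 (invert busy blocks within the working day).
Kira free: 06:00-15:00, 15:20-18:25, 18:40-19:00.
Erik free: 06:00-15:25 (invert busy blocks within the working day).
Emeka free: 06:10-17:40, 18:10-19:00 (invert busy blocks within the working day).
Sam ∩ Vera: 06:00-09:00, 11:50-15:35.
Sam ∩ Vera ∩ Beatriz: 06:50-09:00, 11:50-15:35.
Sam ∩ Vera ∩ Beatriz ∩ Kira: 06:50-09:00, 11:50-15:00, 15:20-15:35.
Sam ∩ Vera ∩ Beatriz ∩ Kira ∩ Erik: 06:50-09:00, 11:50-15:00, 15:20-15:25.
Sam ∩ Vera ∩ Beatriz ∩ Kira ∩ Erik ∩ Emeka: 06:50-09:00, 11:50-15:00, 15:20-15:25.

06:50-09:00, 11:50-15:00, 15:20-15:25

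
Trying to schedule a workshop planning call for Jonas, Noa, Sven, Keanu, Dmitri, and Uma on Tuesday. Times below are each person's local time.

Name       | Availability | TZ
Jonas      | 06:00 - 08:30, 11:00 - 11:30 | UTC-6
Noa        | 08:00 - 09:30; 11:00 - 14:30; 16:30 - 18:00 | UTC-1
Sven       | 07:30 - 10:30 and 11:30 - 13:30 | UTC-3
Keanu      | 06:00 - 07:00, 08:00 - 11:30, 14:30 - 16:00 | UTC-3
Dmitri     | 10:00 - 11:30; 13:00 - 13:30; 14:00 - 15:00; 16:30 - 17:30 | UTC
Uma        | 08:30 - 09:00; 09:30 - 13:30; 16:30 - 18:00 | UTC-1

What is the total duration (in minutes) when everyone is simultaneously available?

30

Jonas in UTC: 12:00-14:30, 17:00-17:30 (add 6h to convert from UTC-6).
Noa in UTC: 09:00-10:30, 12:00-15:30, 17:30-19:00 (add 1h to convert from UTC-1).
Sven in UTC: 10:30-13:30, 14:30-16:30 (add 3h to convert from UTC-3).
Keanu in UTC: 09:00-10:00, 11:00-14:30, 17:30-19:00 (add 3h to convert from UTC-3).
Dmitri in UTC: 10:00-11:30, 13:00-13:30, 14:00-15:00, 16:30-17:30.
Uma in UTC: 09:30-10:00, 10:30-14:30, 17:30-19:00 (add 1h to convert from UTC-1).
Jonas ∩ Noa: 12:00-14:30.
Jonas ∩ Noa ∩ Sven: 12:00-13:30.
Jonas ∩ Noa ∩ Sven ∩ Keanu: 12:00-13:30.
Jonas ∩ Noa ∩ Sven ∩ Keanu ∩ Dmitri: 13:00-13:30.
Jonas ∩ Noa ∩ Sven ∩ Keanu ∩ Dmitri ∩ Uma: 13:00-13:30.
So the common availability across everyone is 13:00-13:30.
That's a single block of 30 minutes.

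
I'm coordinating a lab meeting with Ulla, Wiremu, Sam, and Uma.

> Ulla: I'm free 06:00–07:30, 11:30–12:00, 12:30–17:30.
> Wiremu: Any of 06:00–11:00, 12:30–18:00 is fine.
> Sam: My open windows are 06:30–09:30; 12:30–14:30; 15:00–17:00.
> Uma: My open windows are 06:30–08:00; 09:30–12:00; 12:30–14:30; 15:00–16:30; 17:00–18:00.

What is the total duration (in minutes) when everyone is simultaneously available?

Ulla ∩ Wiremu: 06:00-07:30, 12:30-17:30.
Ulla ∩ Wiremu ∩ Sam: 06:30-07:30, 12:30-14:30, 15:00-17:00.
Ulla ∩ Wiremu ∩ Sam ∩ Uma: 06:30-07:30, 12:30-14:30, 15:00-16:30.
Summing the common windows: 60 + 120 + 90 = 270 minutes.

270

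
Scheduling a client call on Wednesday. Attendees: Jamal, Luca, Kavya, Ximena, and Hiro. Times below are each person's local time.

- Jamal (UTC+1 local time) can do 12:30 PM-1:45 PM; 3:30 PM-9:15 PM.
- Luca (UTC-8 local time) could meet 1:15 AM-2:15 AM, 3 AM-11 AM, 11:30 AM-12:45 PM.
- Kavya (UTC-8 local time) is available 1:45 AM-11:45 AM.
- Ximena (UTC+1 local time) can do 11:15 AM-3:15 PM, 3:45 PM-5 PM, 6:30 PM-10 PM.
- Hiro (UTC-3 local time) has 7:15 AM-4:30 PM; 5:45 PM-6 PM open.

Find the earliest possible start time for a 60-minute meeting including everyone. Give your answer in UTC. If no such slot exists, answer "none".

11:30

Jamal in UTC: 11:30-12:45, 14:30-20:15 (subtract 1h to convert from UTC+1).
Luca in UTC: 09:15-10:15, 11:00-19:00, 19:30-20:45 (add 8h to convert from UTC-8).
Kavya in UTC: 09:45-19:45 (add 8h to convert from UTC-8).
Ximena in UTC: 10:15-14:15, 14:45-16:00, 17:30-21:00 (subtract 1h to convert from UTC+1).
Hiro in UTC: 10:15-19:30, 20:45-21:00 (add 3h to convert from UTC-3).
Jamal ∩ Luca: 11:30-12:45, 14:30-19:00, 19:30-20:15.
Jamal ∩ Luca ∩ Kavya: 11:30-12:45, 14:30-19:00, 19:30-19:45.
Jamal ∩ Luca ∩ Kavya ∩ Ximena: 11:30-12:45, 14:45-16:00, 17:30-19:00, 19:30-19:45.
Jamal ∩ Luca ∩ Kavya ∩ Ximena ∩ Hiro: 11:30-12:45, 14:45-16:00, 17:30-19:00.
The first common window of at least 60 minutes is 11:30-12:45, so the earliest start is 11:30.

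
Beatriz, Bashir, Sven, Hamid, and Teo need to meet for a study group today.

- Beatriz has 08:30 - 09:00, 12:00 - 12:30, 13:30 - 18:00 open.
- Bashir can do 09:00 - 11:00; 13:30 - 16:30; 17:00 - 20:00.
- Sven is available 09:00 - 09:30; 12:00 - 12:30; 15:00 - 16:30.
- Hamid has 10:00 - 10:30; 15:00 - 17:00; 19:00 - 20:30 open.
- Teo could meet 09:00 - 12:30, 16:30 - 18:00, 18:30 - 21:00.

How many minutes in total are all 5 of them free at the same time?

0

Beatriz ∩ Bashir: 13:30-16:30, 17:00-18:00.
Beatriz ∩ Bashir ∩ Sven: 15:00-16:30.
Beatriz ∩ Bashir ∩ Sven ∩ Hamid: 15:00-16:30.
Beatriz ∩ Bashir ∩ Sven ∩ Hamid ∩ Teo: ∅.
There is no time when everyone is free.
There is no common window, so the total is 0 minutes.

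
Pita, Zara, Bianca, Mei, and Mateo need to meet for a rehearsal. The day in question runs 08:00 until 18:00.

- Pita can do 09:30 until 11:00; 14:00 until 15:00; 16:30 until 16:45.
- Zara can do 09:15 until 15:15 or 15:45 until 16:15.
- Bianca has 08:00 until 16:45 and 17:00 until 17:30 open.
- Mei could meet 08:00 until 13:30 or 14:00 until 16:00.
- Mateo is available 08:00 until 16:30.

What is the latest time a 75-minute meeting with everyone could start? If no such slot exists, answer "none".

09:45

Pita ∩ Zara: 09:30-11:00, 14:00-15:00.
Pita ∩ Zara ∩ Bianca: 09:30-11:00, 14:00-15:00.
Pita ∩ Zara ∩ Bianca ∩ Mei: 09:30-11:00, 14:00-15:00.
Pita ∩ Zara ∩ Bianca ∩ Mei ∩ Mateo: 09:30-11:00, 14:00-15:00.
The last common window of at least 75 minutes is 09:30-11:00; a 75-minute meeting can start as late as 09:45 and still end by 11:00.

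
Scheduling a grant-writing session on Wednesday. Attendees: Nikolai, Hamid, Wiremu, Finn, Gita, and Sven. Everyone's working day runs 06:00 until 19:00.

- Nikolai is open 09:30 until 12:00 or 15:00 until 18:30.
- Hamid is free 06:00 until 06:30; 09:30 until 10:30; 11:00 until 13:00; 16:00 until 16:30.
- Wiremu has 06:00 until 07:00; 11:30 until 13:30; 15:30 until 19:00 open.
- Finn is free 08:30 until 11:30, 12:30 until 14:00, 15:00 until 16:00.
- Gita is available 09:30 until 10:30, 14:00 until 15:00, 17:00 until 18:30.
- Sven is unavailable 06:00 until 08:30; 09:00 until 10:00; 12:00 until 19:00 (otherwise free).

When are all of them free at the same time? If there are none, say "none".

none

Nikolai free: 09:30-12:00, 15:00-18:30.
Hamid free: 06:00-06:30, 09:30-10:30, 11:00-13:00, 16:00-16:30.
Wiremu free: 06:00-07:00, 11:30-13:30, 15:30-19:00.
Finn free: 08:30-11:30, 12:30-14:00, 15:00-16:00.
Gita free: 09:30-10:30, 14:00-15:00, 17:00-18:30.
Sven free: 08:30-09:00, 10:00-12:00 (invert busy blocks within the working day).
Nikolai ∩ Hamid: 09:30-10:30, 11:00-12:00, 16:00-16:30.
Nikolai ∩ Hamid ∩ Wiremu: 11:30-12:00, 16:00-16:30.
Nikolai ∩ Hamid ∩ Wiremu ∩ Finn: ∅.
Nikolai ∩ Hamid ∩ Wiremu ∩ Finn ∩ Gita: ∅.
Nikolai ∩ Hamid ∩ Wiremu ∩ Finn ∩ Gita ∩ Sven: ∅.
There is no time when everyone is free.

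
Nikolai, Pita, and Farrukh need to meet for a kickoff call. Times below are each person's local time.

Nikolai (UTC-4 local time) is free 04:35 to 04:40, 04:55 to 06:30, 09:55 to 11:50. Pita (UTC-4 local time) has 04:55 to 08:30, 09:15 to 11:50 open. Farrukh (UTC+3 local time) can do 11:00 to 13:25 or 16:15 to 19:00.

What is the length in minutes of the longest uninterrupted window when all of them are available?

Nikolai in UTC: 08:35-08:40, 08:55-10:30, 13:55-15:50 (add 4h to convert from UTC-4).
Pita in UTC: 08:55-12:30, 13:15-15:50 (add 4h to convert from UTC-4).
Farrukh in UTC: 08:00-10:25, 13:15-16:00 (subtract 3h to convert from UTC+3).
Nikolai ∩ Pita: 08:55-10:30, 13:55-15:50.
Nikolai ∩ Pita ∩ Farrukh: 08:55-10:25, 13:55-15:50.
Those are the intersection windows.
The longest is 13:55-15:50 at 115 minutes.

115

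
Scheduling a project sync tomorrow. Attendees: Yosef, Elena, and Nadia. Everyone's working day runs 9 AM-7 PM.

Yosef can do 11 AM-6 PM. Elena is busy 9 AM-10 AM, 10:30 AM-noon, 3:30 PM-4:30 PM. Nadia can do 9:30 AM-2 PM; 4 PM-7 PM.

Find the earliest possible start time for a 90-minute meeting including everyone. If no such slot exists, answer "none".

Yosef free: 11:00-18:00.
Elena free: 10:00-10:30, 12:00-15:30, 16:30-19:00 (invert busy blocks within the working day).
Nadia free: 09:30-14:00, 16:00-19:00.
Yosef ∩ Elena: 12:00-15:30, 16:30-18:00.
Yosef ∩ Elena ∩ Nadia: 12:00-14:00, 16:30-18:00.
So the common availability across everyone is 12:00-14:00, 16:30-18:00.
The first common window of at least 90 minutes is 12:00-14:00, so the earliest start is 12:00.

12:00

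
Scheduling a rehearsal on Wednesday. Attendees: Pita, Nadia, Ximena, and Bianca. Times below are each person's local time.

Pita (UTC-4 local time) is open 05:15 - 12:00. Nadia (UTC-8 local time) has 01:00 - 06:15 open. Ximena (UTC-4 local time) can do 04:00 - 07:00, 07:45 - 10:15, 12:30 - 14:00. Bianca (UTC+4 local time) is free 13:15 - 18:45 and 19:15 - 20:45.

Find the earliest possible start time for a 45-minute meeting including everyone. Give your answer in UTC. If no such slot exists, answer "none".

09:15

Pita in UTC: 09:15-16:00 (add 4h to convert from UTC-4).
Nadia in UTC: 09:00-14:15 (add 8h to convert from UTC-8).
Ximena in UTC: 08:00-11:00, 11:45-14:15, 16:30-18:00 (add 4h to convert from UTC-4).
Bianca in UTC: 09:15-14:45, 15:15-16:45 (subtract 4h to convert from UTC+4).
Pita ∩ Nadia: 09:15-14:15.
Pita ∩ Nadia ∩ Ximena: 09:15-11:00, 11:45-14:15.
Pita ∩ Nadia ∩ Ximena ∩ Bianca: 09:15-11:00, 11:45-14:15.
The first common window of at least 45 minutes is 09:15-11:00, so the earliest start is 09:15.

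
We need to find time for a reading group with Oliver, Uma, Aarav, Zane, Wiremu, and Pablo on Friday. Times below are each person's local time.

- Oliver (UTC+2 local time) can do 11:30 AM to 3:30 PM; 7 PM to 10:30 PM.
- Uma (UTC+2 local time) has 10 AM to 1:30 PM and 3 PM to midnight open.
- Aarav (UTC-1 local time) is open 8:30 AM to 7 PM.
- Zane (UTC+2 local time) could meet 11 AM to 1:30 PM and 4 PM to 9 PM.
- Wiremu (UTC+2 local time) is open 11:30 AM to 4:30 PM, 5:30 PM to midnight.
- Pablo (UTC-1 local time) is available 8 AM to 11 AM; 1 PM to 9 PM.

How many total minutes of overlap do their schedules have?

Oliver in UTC: 09:30-13:30, 17:00-20:30 (subtract 2h to convert from UTC+2).
Uma in UTC: 08:00-11:30, 13:00-22:00 (subtract 2h to convert from UTC+2).
Aarav in UTC: 09:30-20:00 (add 1h to convert from UTC-1).
Zane in UTC: 09:00-11:30, 14:00-19:00 (subtract 2h to convert from UTC+2).
Wiremu in UTC: 09:30-14:30, 15:30-22:00 (subtract 2h to convert from UTC+2).
Pablo in UTC: 09:00-12:00, 14:00-22:00 (add 1h to convert from UTC-1).
Oliver ∩ Uma: 09:30-11:30, 13:00-13:30, 17:00-20:30.
Oliver ∩ Uma ∩ Aarav: 09:30-11:30, 13:00-13:30, 17:00-20:00.
Oliver ∩ Uma ∩ Aarav ∩ Zane: 09:30-11:30, 17:00-19:00.
Oliver ∩ Uma ∩ Aarav ∩ Zane ∩ Wiremu: 09:30-11:30, 17:00-19:00.
Oliver ∩ Uma ∩ Aarav ∩ Zane ∩ Wiremu ∩ Pablo: 09:30-11:30, 17:00-19:00.
So the common availability across everyone is 09:30-11:30, 17:00-19:00.
Summing the common windows: 120 + 120 = 240 minutes.

240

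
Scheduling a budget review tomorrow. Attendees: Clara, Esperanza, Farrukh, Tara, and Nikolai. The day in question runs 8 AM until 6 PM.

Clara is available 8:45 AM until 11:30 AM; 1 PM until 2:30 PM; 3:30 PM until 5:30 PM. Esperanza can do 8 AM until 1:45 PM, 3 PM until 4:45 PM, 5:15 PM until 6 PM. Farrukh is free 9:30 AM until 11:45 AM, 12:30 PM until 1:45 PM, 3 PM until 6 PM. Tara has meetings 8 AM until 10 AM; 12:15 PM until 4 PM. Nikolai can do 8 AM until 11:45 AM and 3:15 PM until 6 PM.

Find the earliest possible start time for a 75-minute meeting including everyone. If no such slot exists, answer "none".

Clara free: 08:45-11:30, 13:00-14:30, 15:30-17:30.
Esperanza free: 08:00-13:45, 15:00-16:45, 17:15-18:00.
Farrukh free: 09:30-11:45, 12:30-13:45, 15:00-18:00.
Tara free: 10:00-12:15, 16:00-18:00 (invert busy blocks within the working day).
Nikolai free: 08:00-11:45, 15:15-18:00.
Clara ∩ Esperanza: 08:45-11:30, 13:00-13:45, 15:30-16:45, 17:15-17:30.
Clara ∩ Esperanza ∩ Farrukh: 09:30-11:30, 13:00-13:45, 15:30-16:45, 17:15-17:30.
Clara ∩ Esperanza ∩ Farrukh ∩ Tara: 10:00-11:30, 16:00-16:45, 17:15-17:30.
Clara ∩ Esperanza ∩ Farrukh ∩ Tara ∩ Nikolai: 10:00-11:30, 16:00-16:45, 17:15-17:30.
The first common window of at least 75 minutes is 10:00-11:30, so the earliest start is 10:00.

10:00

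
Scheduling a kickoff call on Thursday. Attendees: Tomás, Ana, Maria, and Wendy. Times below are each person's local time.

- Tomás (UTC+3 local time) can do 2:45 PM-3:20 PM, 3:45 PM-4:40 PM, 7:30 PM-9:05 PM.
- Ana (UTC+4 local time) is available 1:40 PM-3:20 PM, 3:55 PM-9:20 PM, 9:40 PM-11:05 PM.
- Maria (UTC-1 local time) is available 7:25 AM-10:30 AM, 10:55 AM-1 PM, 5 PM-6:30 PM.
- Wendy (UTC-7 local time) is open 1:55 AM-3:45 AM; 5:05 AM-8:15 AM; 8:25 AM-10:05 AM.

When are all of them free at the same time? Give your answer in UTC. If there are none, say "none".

Tomás in UTC: 11:45-12:20, 12:45-13:40, 16:30-18:05 (subtract 3h to convert from UTC+3).
Ana in UTC: 09:40-11:20, 11:55-17:20, 17:40-19:05 (subtract 4h to convert from UTC+4).
Maria in UTC: 08:25-11:30, 11:55-14:00, 18:00-19:30 (add 1h to convert from UTC-1).
Wendy in UTC: 08:55-10:45, 12:05-15:15, 15:25-17:05 (add 7h to convert from UTC-7).
Tomás ∩ Ana: 11:55-12:20, 12:45-13:40, 16:30-17:20, 17:40-18:05.
Tomás ∩ Ana ∩ Maria: 11:55-12:20, 12:45-13:40, 18:00-18:05.
Tomás ∩ Ana ∩ Maria ∩ Wendy: 12:05-12:20, 12:45-13:40.
Those are the intersection windows.

12:05-12:20, 12:45-13:40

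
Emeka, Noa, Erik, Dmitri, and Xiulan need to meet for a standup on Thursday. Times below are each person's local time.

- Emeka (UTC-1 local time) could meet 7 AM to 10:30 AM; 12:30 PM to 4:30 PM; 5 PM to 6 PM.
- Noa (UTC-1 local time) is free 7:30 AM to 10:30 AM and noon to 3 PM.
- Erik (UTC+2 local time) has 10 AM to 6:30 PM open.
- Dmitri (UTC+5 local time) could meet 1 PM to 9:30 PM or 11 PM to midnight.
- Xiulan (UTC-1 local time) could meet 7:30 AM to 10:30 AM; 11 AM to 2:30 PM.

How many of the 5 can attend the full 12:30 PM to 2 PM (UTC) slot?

3

Emeka in UTC: 08:00-11:30, 13:30-17:30, 18:00-19:00 (add 1h to convert from UTC-1).
Noa in UTC: 08:30-11:30, 13:00-16:00 (add 1h to convert from UTC-1).
Erik in UTC: 08:00-16:30 (subtract 2h to convert from UTC+2).
Dmitri in UTC: 08:00-16:30, 18:00-19:00 (subtract 5h to convert from UTC+5).
Xiulan in UTC: 08:30-11:30, 12:00-15:30 (add 1h to convert from UTC-1).
Erik, Dmitri, and Xiulan can make the full 12:30-14:00 slot — that's 3.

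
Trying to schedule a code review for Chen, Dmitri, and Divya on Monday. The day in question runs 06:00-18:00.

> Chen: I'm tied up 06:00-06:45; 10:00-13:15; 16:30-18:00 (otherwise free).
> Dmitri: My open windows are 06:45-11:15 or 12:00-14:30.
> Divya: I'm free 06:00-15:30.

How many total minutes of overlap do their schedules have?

Chen free: 06:45-10:00, 13:15-16:30 (invert busy blocks within the working day).
Dmitri free: 06:45-11:15, 12:00-14:30.
Divya free: 06:00-15:30.
Chen ∩ Dmitri: 06:45-10:00, 13:15-14:30.
Chen ∩ Dmitri ∩ Divya: 06:45-10:00, 13:15-14:30.
Summing the common windows: 195 + 75 = 270 minutes.

270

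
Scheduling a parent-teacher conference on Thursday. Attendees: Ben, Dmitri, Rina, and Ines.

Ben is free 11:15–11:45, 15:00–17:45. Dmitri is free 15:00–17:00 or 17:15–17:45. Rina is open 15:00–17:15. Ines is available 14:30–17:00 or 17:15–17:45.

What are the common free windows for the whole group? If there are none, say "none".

Ben ∩ Dmitri: 15:00-17:00, 17:15-17:45.
Ben ∩ Dmitri ∩ Rina: 15:00-17:00.
Ben ∩ Dmitri ∩ Rina ∩ Ines: 15:00-17:00.

15:00-17:00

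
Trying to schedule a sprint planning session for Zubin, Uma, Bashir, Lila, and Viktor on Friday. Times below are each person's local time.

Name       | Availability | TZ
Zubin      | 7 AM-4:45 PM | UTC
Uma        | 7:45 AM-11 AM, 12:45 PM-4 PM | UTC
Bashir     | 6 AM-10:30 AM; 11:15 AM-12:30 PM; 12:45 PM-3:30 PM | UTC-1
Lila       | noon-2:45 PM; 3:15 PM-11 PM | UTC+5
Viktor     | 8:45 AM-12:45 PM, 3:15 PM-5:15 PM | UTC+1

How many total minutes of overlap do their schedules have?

270

Zubin in UTC: 07:00-16:45.
Uma in UTC: 07:45-11:00, 12:45-16:00.
Bashir in UTC: 07:00-11:30, 12:15-13:30, 13:45-16:30 (add 1h to convert from UTC-1).
Lila in UTC: 07:00-09:45, 10:15-18:00 (subtract 5h to convert from UTC+5).
Viktor in UTC: 07:45-11:45, 14:15-16:15 (subtract 1h to convert from UTC+1).
Zubin ∩ Uma: 07:45-11:00, 12:45-16:00.
Zubin ∩ Uma ∩ Bashir: 07:45-11:00, 12:45-13:30, 13:45-16:00.
Zubin ∩ Uma ∩ Bashir ∩ Lila: 07:45-09:45, 10:15-11:00, 12:45-13:30, 13:45-16:00.
Zubin ∩ Uma ∩ Bashir ∩ Lila ∩ Viktor: 07:45-09:45, 10:15-11:00, 14:15-16:00.
So the common availability across everyone is 07:45-09:45, 10:15-11:00, 14:15-16:00.
Summing the common windows: 120 + 45 + 105 = 270 minutes.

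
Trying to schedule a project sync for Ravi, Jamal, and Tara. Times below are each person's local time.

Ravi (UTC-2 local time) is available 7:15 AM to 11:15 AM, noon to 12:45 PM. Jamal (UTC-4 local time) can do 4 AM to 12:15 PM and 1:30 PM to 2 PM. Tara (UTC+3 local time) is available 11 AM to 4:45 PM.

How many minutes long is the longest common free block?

240

Ravi in UTC: 09:15-13:15, 14:00-14:45 (add 2h to convert from UTC-2).
Jamal in UTC: 08:00-16:15, 17:30-18:00 (add 4h to convert from UTC-4).
Tara in UTC: 08:00-13:45 (subtract 3h to convert from UTC+3).
Ravi ∩ Jamal: 09:15-13:15, 14:00-14:45.
Ravi ∩ Jamal ∩ Tara: 09:15-13:15.
Those are the intersection windows.
The longest is 09:15-13:15 at 240 minutes.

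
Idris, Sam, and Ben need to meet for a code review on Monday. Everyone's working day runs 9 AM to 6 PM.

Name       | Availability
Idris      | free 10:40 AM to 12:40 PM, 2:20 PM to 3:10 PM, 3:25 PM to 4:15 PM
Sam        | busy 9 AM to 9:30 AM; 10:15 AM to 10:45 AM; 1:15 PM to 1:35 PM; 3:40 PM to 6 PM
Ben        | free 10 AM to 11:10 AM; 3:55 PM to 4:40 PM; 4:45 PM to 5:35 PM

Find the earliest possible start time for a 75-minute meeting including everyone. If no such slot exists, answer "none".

Idris free: 10:40-12:40, 14:20-15:10, 15:25-16:15.
Sam free: 09:30-10:15, 10:45-13:15, 13:35-15:40 (invert busy blocks within the working day).
Ben free: 10:00-11:10, 15:55-16:40, 16:45-17:35.
Idris ∩ Sam: 10:45-12:40, 14:20-15:10, 15:25-15:40.
Idris ∩ Sam ∩ Ben: 10:45-11:10.
No common window is at least 75 minutes long.

none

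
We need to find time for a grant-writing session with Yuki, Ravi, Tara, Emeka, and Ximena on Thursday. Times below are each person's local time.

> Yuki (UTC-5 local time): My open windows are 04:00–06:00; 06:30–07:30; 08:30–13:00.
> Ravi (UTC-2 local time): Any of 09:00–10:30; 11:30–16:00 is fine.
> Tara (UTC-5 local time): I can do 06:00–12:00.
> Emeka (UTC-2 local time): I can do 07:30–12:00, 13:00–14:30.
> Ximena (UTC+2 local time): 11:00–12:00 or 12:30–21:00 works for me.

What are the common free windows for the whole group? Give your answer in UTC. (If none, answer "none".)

Yuki in UTC: 09:00-11:00, 11:30-12:30, 13:30-18:00 (add 5h to convert from UTC-5).
Ravi in UTC: 11:00-12:30, 13:30-18:00 (add 2h to convert from UTC-2).
Tara in UTC: 11:00-17:00 (add 5h to convert from UTC-5).
Emeka in UTC: 09:30-14:00, 15:00-16:30 (add 2h to convert from UTC-2).
Ximena in UTC: 09:00-10:00, 10:30-19:00 (subtract 2h to convert from UTC+2).
Yuki ∩ Ravi: 11:30-12:30, 13:30-18:00.
Yuki ∩ Ravi ∩ Tara: 11:30-12:30, 13:30-17:00.
Yuki ∩ Ravi ∩ Tara ∩ Emeka: 11:30-12:30, 13:30-14:00, 15:00-16:30.
Yuki ∩ Ravi ∩ Tara ∩ Emeka ∩ Ximena: 11:30-12:30, 13:30-14:00, 15:00-16:30.
Those are the intersection windows.

11:30-12:30, 13:30-14:00, 15:00-16:30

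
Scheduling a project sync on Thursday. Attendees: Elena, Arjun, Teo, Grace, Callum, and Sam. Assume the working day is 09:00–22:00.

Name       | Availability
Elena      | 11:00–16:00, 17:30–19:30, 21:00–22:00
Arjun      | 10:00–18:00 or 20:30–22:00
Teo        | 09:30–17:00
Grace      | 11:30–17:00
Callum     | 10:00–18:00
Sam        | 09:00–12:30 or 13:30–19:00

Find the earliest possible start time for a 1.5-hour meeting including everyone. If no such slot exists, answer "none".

13:30

Elena ∩ Arjun: 11:00-16:00, 17:30-18:00, 21:00-22:00.
Elena ∩ Arjun ∩ Teo: 11:00-16:00.
Elena ∩ Arjun ∩ Teo ∩ Grace: 11:30-16:00.
Elena ∩ Arjun ∩ Teo ∩ Grace ∩ Callum: 11:30-16:00.
Elena ∩ Arjun ∩ Teo ∩ Grace ∩ Callum ∩ Sam: 11:30-12:30, 13:30-16:00.
So the common availability across everyone is 11:30-12:30, 13:30-16:00.
The first common window of at least 90 minutes is 13:30-16:00, so the earliest start is 13:30.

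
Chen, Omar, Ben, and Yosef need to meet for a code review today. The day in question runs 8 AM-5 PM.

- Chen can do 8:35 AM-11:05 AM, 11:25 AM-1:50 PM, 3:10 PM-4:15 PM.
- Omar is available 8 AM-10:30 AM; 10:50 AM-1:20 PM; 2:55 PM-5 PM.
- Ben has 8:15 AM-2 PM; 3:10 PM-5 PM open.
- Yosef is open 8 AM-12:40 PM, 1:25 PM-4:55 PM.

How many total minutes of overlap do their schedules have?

270

Chen ∩ Omar: 08:35-10:30, 10:50-11:05, 11:25-13:20, 15:10-16:15.
Chen ∩ Omar ∩ Ben: 08:35-10:30, 10:50-11:05, 11:25-13:20, 15:10-16:15.
Chen ∩ Omar ∩ Ben ∩ Yosef: 08:35-10:30, 10:50-11:05, 11:25-12:40, 15:10-16:15.
Summing the common windows: 115 + 15 + 75 + 65 = 270 minutes.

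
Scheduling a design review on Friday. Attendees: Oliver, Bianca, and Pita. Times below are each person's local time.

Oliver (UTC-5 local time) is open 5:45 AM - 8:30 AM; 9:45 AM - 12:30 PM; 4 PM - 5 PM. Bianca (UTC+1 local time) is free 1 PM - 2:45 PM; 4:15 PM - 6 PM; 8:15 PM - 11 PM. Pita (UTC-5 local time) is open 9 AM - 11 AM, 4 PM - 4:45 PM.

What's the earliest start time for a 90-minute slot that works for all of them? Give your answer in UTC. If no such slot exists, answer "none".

none

Oliver in UTC: 10:45-13:30, 14:45-17:30, 21:00-22:00 (add 5h to convert from UTC-5).
Bianca in UTC: 12:00-13:45, 15:15-17:00, 19:15-22:00 (subtract 1h to convert from UTC+1).
Pita in UTC: 14:00-16:00, 21:00-21:45 (add 5h to convert from UTC-5).
Oliver ∩ Bianca: 12:00-13:30, 15:15-17:00, 21:00-22:00.
Oliver ∩ Bianca ∩ Pita: 15:15-16:00, 21:00-21:45.
Those are the intersection windows.
No common window is at least 90 minutes long.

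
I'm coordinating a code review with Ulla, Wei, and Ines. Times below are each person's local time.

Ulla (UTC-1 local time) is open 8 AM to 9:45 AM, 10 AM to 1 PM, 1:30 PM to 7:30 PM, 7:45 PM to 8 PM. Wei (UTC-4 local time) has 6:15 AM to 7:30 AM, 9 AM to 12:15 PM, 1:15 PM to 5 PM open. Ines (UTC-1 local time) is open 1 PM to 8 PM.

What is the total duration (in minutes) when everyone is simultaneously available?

Ulla in UTC: 09:00-10:45, 11:00-14:00, 14:30-20:30, 20:45-21:00 (add 1h to convert from UTC-1).
Wei in UTC: 10:15-11:30, 13:00-16:15, 17:15-21:00 (add 4h to convert from UTC-4).
Ines in UTC: 14:00-21:00 (add 1h to convert from UTC-1).
Ulla ∩ Wei: 10:15-10:45, 11:00-11:30, 13:00-14:00, 14:30-16:15, 17:15-20:30, 20:45-21:00.
Ulla ∩ Wei ∩ Ines: 14:30-16:15, 17:15-20:30, 20:45-21:00.
Summing the common windows: 105 + 195 + 15 = 315 minutes.

315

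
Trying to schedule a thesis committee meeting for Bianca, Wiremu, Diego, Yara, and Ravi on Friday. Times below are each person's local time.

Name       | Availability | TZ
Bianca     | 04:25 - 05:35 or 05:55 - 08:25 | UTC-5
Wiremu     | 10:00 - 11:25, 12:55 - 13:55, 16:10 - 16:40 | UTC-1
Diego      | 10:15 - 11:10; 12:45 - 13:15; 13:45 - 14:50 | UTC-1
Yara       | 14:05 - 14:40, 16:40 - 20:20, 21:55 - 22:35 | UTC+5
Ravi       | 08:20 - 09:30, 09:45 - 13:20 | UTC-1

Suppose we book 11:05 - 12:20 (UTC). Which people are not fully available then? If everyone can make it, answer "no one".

Bianca in UTC: 09:25-10:35, 10:55-13:25 (add 5h to convert from UTC-5).
Wiremu in UTC: 11:00-12:25, 13:55-14:55, 17:10-17:40 (add 1h to convert from UTC-1).
Diego in UTC: 11:15-12:10, 13:45-14:15, 14:45-15:50 (add 1h to convert from UTC-1).
Yara in UTC: 09:05-09:40, 11:40-15:20, 16:55-17:35 (subtract 5h to convert from UTC+5).
Ravi in UTC: 09:20-10:30, 10:45-14:20 (add 1h to convert from UTC-1).
Bianca: free for 11:05-12:20. Wiremu: free for 11:05-12:20. Diego: not fully free for 11:05-12:20. Yara: not fully free for 11:05-12:20. Ravi: free for 11:05-12:20.

Diego, Yara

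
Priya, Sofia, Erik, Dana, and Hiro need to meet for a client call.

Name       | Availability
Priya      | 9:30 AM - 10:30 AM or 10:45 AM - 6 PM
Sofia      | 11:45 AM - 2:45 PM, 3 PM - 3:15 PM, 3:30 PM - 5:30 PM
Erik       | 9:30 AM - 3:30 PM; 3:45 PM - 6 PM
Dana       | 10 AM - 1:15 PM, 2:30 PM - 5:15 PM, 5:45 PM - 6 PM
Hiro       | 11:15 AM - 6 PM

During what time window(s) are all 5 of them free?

Priya ∩ Sofia: 11:45-14:45, 15:00-15:15, 15:30-17:30.
Priya ∩ Sofia ∩ Erik: 11:45-14:45, 15:00-15:15, 15:45-17:30.
Priya ∩ Sofia ∩ Erik ∩ Dana: 11:45-13:15, 14:30-14:45, 15:00-15:15, 15:45-17:15.
Priya ∩ Sofia ∩ Erik ∩ Dana ∩ Hiro: 11:45-13:15, 14:30-14:45, 15:00-15:15, 15:45-17:15.
So the common availability across everyone is 11:45-13:15, 14:30-14:45, 15:00-15:15, 15:45-17:15.

11:45-13:15, 14:30-14:45, 15:00-15:15, 15:45-17:15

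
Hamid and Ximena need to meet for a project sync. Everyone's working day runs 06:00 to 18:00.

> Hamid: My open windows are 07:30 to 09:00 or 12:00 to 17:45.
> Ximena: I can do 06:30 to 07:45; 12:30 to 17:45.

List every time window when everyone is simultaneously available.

07:30-07:45, 12:30-17:45

Hamid ∩ Ximena: 07:30-07:45, 12:30-17:45.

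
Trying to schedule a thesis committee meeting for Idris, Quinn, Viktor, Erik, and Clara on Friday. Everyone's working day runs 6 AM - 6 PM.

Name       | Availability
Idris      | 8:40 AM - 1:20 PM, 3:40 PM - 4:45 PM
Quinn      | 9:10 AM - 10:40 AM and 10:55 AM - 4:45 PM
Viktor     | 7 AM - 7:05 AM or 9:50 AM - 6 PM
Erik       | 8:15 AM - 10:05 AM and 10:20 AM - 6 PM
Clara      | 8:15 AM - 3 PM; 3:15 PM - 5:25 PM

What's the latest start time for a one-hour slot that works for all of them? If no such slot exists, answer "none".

Idris ∩ Quinn: 09:10-10:40, 10:55-13:20, 15:40-16:45.
Idris ∩ Quinn ∩ Viktor: 09:50-10:40, 10:55-13:20, 15:40-16:45.
Idris ∩ Quinn ∩ Viktor ∩ Erik: 09:50-10:05, 10:20-10:40, 10:55-13:20, 15:40-16:45.
Idris ∩ Quinn ∩ Viktor ∩ Erik ∩ Clara: 09:50-10:05, 10:20-10:40, 10:55-13:20, 15:40-16:45.
Those are the intersection windows.
The last common window of at least 60 minutes is 15:40-16:45; a 60-minute meeting can start as late as 15:45 and still end by 16:45.

15:45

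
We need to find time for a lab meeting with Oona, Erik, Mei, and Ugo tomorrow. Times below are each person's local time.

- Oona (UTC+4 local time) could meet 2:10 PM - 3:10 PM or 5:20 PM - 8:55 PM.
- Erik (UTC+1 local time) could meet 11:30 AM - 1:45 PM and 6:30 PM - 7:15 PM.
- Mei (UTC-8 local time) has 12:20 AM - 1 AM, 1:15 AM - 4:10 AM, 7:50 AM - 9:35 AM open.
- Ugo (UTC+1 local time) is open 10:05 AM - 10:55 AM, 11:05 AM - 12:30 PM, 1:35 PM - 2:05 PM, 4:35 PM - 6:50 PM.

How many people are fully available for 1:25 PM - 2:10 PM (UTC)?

Oona in UTC: 10:10-11:10, 13:20-16:55 (subtract 4h to convert from UTC+4).
Erik in UTC: 10:30-12:45, 17:30-18:15 (subtract 1h to convert from UTC+1).
Mei in UTC: 08:20-09:00, 09:15-12:10, 15:50-17:35 (add 8h to convert from UTC-8).
Ugo in UTC: 09:05-09:55, 10:05-11:30, 12:35-13:05, 15:35-17:50 (subtract 1h to convert from UTC+1).
Oona can make the full 13:25-14:10 slot — that's 1.

1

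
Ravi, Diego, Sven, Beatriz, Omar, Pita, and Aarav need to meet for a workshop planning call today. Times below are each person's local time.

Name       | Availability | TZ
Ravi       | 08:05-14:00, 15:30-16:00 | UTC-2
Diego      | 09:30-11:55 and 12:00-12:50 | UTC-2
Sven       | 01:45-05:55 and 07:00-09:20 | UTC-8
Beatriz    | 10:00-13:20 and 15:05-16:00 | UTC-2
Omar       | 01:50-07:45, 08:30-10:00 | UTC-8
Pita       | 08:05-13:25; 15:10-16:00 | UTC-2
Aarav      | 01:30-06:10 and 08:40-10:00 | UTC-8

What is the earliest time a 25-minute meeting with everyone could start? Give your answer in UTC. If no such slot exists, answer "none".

12:00

Ravi in UTC: 10:05-16:00, 17:30-18:00 (add 2h to convert from UTC-2).
Diego in UTC: 11:30-13:55, 14:00-14:50 (add 2h to convert from UTC-2).
Sven in UTC: 09:45-13:55, 15:00-17:20 (add 8h to convert from UTC-8).
Beatriz in UTC: 12:00-15:20, 17:05-18:00 (add 2h to convert from UTC-2).
Omar in UTC: 09:50-15:45, 16:30-18:00 (add 8h to convert from UTC-8).
Pita in UTC: 10:05-15:25, 17:10-18:00 (add 2h to convert from UTC-2).
Aarav in UTC: 09:30-14:10, 16:40-18:00 (add 8h to convert from UTC-8).
Ravi ∩ Diego: 11:30-13:55, 14:00-14:50.
Ravi ∩ Diego ∩ Sven: 11:30-13:55.
Ravi ∩ Diego ∩ Sven ∩ Beatriz: 12:00-13:55.
Ravi ∩ Diego ∩ Sven ∩ Beatriz ∩ Omar: 12:00-13:55.
Ravi ∩ Diego ∩ Sven ∩ Beatriz ∩ Omar ∩ Pita: 12:00-13:55.
Ravi ∩ Diego ∩ Sven ∩ Beatriz ∩ Omar ∩ Pita ∩ Aarav: 12:00-13:55.
Those are the intersection windows.
The first common window of at least 25 minutes is 12:00-13:55, so the earliest start is 12:00.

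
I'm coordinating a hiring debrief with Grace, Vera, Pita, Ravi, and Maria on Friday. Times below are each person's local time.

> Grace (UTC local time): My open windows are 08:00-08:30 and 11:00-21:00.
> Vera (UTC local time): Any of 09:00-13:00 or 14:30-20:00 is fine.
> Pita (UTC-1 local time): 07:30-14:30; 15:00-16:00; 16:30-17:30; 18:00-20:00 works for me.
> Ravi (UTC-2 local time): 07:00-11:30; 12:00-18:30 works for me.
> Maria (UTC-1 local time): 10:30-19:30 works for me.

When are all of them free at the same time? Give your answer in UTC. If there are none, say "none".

Grace in UTC: 08:00-08:30, 11:00-21:00.
Vera in UTC: 09:00-13:00, 14:30-20:00.
Pita in UTC: 08:30-15:30, 16:00-17:00, 17:30-18:30, 19:00-21:00 (add 1h to convert from UTC-1).
Ravi in UTC: 09:00-13:30, 14:00-20:30 (add 2h to convert from UTC-2).
Maria in UTC: 11:30-20:30 (add 1h to convert from UTC-1).
Grace ∩ Vera: 11:00-13:00, 14:30-20:00.
Grace ∩ Vera ∩ Pita: 11:00-13:00, 14:30-15:30, 16:00-17:00, 17:30-18:30, 19:00-20:00.
Grace ∩ Vera ∩ Pita ∩ Ravi: 11:00-13:00, 14:30-15:30, 16:00-17:00, 17:30-18:30, 19:00-20:00.
Grace ∩ Vera ∩ Pita ∩ Ravi ∩ Maria: 11:30-13:00, 14:30-15:30, 16:00-17:00, 17:30-18:30, 19:00-20:00.

11:30-13:00, 14:30-15:30, 16:00-17:00, 17:30-18:30, 19:00-20:00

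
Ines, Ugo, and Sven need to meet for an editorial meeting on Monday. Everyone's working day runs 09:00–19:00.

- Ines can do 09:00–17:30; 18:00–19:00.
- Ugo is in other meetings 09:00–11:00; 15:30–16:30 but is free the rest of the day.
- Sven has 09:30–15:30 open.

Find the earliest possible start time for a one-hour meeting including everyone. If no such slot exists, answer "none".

Ines free: 09:00-17:30, 18:00-19:00.
Ugo free: 11:00-15:30, 16:30-19:00 (invert busy blocks within the working day).
Sven free: 09:30-15:30.
Ines ∩ Ugo: 11:00-15:30, 16:30-17:30, 18:00-19:00.
Ines ∩ Ugo ∩ Sven: 11:00-15:30.
The first common window of at least 60 minutes is 11:00-15:30, so the earliest start is 11:00.

11:00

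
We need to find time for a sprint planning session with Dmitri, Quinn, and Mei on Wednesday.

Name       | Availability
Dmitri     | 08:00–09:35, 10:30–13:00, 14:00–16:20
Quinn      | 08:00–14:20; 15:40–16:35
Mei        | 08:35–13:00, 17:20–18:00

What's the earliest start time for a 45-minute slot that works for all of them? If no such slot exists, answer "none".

Dmitri ∩ Quinn: 08:00-09:35, 10:30-13:00, 14:00-14:20, 15:40-16:20.
Dmitri ∩ Quinn ∩ Mei: 08:35-09:35, 10:30-13:00.
Those are the intersection windows.
The first common window of at least 45 minutes is 08:35-09:35, so the earliest start is 08:35.

08:35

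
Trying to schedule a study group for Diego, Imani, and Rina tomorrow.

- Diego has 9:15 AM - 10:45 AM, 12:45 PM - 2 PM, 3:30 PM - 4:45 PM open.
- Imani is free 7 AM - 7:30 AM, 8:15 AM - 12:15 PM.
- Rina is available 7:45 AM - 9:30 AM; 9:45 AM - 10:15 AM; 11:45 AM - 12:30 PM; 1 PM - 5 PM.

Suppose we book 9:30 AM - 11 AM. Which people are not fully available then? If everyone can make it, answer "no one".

Diego: not fully free for 09:30-11:00. Imani: free for 09:30-11:00. Rina: not fully free for 09:30-11:00.

Diego, Rina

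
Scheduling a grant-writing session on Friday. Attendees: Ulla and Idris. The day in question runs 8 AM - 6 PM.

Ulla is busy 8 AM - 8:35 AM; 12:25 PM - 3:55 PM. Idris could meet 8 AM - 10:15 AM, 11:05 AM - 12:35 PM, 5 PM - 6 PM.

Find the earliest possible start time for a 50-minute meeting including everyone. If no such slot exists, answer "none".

08:35

Ulla free: 08:35-12:25, 15:55-18:00 (invert busy blocks within the working day).
Idris free: 08:00-10:15, 11:05-12:35, 17:00-18:00.
Ulla ∩ Idris: 08:35-10:15, 11:05-12:25, 17:00-18:00.
Those are the intersection windows.
The first common window of at least 50 minutes is 08:35-10:15, so the earliest start is 08:35.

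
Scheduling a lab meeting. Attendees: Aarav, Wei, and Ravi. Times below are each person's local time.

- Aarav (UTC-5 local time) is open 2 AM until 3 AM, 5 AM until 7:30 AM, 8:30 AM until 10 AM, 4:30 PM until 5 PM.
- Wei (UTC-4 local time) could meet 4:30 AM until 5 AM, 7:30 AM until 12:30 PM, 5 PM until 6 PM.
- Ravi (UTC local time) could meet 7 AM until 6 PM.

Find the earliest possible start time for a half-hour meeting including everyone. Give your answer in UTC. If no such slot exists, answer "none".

Aarav in UTC: 07:00-08:00, 10:00-12:30, 13:30-15:00, 21:30-22:00 (add 5h to convert from UTC-5).
Wei in UTC: 08:30-09:00, 11:30-16:30, 21:00-22:00 (add 4h to convert from UTC-4).
Ravi in UTC: 07:00-18:00.
Aarav ∩ Wei: 11:30-12:30, 13:30-15:00, 21:30-22:00.
Aarav ∩ Wei ∩ Ravi: 11:30-12:30, 13:30-15:00.
The first common window of at least 30 minutes is 11:30-12:30, so the earliest start is 11:30.

11:30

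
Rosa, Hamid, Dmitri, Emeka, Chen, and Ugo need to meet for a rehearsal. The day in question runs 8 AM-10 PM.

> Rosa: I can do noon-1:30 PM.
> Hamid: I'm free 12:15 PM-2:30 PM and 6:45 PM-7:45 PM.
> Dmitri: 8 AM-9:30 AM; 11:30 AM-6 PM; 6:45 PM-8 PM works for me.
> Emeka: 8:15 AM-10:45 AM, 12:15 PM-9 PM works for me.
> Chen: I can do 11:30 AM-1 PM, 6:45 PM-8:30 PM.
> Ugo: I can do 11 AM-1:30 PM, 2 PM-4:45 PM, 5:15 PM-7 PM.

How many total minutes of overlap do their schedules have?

45

Rosa ∩ Hamid: 12:15-13:30.
Rosa ∩ Hamid ∩ Dmitri: 12:15-13:30.
Rosa ∩ Hamid ∩ Dmitri ∩ Emeka: 12:15-13:30.
Rosa ∩ Hamid ∩ Dmitri ∩ Emeka ∩ Chen: 12:15-13:00.
Rosa ∩ Hamid ∩ Dmitri ∩ Emeka ∩ Chen ∩ Ugo: 12:15-13:00.
That's a single block of 45 minutes.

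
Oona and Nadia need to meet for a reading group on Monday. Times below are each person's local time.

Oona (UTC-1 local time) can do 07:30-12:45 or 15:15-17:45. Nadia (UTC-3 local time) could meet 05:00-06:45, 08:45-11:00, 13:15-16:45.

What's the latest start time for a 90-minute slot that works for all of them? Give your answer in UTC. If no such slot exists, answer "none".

Oona in UTC: 08:30-13:45, 16:15-18:45 (add 1h to convert from UTC-1).
Nadia in UTC: 08:00-09:45, 11:45-14:00, 16:15-19:45 (add 3h to convert from UTC-3).
Oona ∩ Nadia: 08:30-09:45, 11:45-13:45, 16:15-18:45.
The last common window of at least 90 minutes is 16:15-18:45; a 90-minute meeting can start as late as 17:15 and still end by 18:45.

17:15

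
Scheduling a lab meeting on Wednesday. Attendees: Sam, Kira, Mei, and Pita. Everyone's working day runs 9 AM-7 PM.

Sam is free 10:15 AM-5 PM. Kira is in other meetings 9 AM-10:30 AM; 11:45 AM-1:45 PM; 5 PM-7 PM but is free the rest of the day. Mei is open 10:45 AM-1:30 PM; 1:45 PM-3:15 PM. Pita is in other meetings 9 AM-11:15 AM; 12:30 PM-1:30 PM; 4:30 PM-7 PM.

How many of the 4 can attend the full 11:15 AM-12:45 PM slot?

2

Sam free: 10:15-17:00.
Kira free: 10:30-11:45, 13:45-17:00 (invert busy blocks within the working day).
Mei free: 10:45-13:30, 13:45-15:15.
Pita free: 11:15-12:30, 13:30-16:30 (invert busy blocks within the working day).
Sam and Mei can make the full 11:15-12:45 slot — that's 2.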